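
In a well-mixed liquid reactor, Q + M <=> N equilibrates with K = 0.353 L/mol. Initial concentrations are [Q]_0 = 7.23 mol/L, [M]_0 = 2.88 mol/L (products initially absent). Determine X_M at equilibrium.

X = 0.654

Let X = conversion of M; extent ξ = 2.88·X mol/L.
Concentrations: [Q] = 7.23 − 2.88X; [M] = 2.88 − 2.88X; [N] = 2.88X.
K = [N] / ([Q] [M]).
Setting equal to 0.353 and solving for X on (0,1) gives X = 0.654.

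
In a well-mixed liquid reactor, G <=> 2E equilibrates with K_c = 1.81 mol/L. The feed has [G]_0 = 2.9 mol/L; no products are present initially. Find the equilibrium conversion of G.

X = 0.325

Let X = conversion of G; extent ξ = 2.9·X mol/L.
Concentrations: [G] = 2.9 − 2.9X; [E] = 5.8X.
K_c = [E]^2 / ([G]).
Solving K_c = 1.81 for X ∈ (0,1): X = 0.325.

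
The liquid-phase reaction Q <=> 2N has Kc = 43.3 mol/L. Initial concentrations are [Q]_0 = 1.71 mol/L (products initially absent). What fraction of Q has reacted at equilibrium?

X = 0.878

Let X = conversion of Q; extent ξ = 1.71·X mol/L.
Concentrations: [Q] = 1.71 − 1.71X; [N] = 3.42X.
Kc = [N]^2 / ([Q]).
This equals 43.3 at X = 0.878 (the root in 0 < X < 1).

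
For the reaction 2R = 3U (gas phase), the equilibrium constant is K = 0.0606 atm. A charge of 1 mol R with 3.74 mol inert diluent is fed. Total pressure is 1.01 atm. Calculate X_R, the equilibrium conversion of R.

Let X = conversion of R (basis 1 mol R); extent of reaction ξ = 0.5X.
Species balance: n_R = 1 − X; n_U = 1.5X; n_I = 3.74 (inert).
n_T = Σnᵢ = 4.74 + 0.5X.
Mole fractions y_i = n_i/n_T; K = p_U^3 / (p_R^2) with p_i = y_i·P.
Equating to 0.0606 atm and solving on 0 < X < 1: X = 0.337.

X = 0.337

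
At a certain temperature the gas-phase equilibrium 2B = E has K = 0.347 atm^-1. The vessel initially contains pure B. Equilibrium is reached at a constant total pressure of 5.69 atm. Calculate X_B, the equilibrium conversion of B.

Basis: 1 mol B initially; let X = conversion of B. Extent ξ = 0.5X.
At extent ξ: n_B = 1 − X; n_E = 0.5X.
Total moles n_T = 1 − 0.5X.
Mole fractions y_i = n_i/n_T; K = p_E / (p_B^2) with p_i = y_i·P.
Equating to 0.347 atm^-1 and solving on 0 < X < 1: X = 0.665.

X = 0.665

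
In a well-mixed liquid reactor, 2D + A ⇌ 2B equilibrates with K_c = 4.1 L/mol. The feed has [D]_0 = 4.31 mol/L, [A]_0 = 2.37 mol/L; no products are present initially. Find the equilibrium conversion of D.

Let X = conversion of D; extent ξ = 4.31X/2 mol/L.
Concentrations: [D] = 4.31 − 4.31X; [A] = 2.37 − 2.15X; [B] = 4.31X.
K_c = [B]^2 / ([D]^2 [A]).
Equating to 4.1 L/mol: the physical root is X = 0.663.

X = 0.663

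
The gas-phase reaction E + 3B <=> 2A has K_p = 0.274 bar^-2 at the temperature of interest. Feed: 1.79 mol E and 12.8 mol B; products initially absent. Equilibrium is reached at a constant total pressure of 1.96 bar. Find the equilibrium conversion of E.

X = 0.589

Basis: 1.79 mol E initially; let X = conversion of E. Extent ξ = 1.79X.
Species balance: n_E = 1.79 − 1.79X; n_B = 12.8 − 5.37X; n_A = 3.58X.
n_T = Σnᵢ = 14.6 − 3.58X.
With p_i = (n_i/n_T)P, K_p = p_A^2 / (p_E p_B^3).
Substituting and setting equal to 0.274 bar^-2 gives a polynomial in X; the root in (0,1) is X = 0.589.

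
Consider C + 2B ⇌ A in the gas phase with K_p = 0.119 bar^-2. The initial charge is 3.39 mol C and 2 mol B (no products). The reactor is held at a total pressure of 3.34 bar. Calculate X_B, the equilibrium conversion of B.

Let X = conversion of B (basis 2 mol B); extent of reaction ξ = X.
Moles: n_C = 3.39 − X; n_B = 2 − 2X; n_A = X.
n_T = Σnᵢ = 5.39 − 2X.
y_i = n_i/n_T, p_i = y_i·P. K_p = p_A / (p_C p_B^2).
Setting this equal to 0.119 bar^-2 and taking the physical root (0 < X < 1) gives X = 0.328.

X = 0.328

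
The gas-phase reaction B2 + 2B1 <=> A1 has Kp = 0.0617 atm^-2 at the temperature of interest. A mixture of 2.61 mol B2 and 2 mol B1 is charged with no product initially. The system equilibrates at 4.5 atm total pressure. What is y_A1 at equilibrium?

Let X = conversion of B1 (basis 2 mol B1); extent of reaction ξ = X.
At extent ξ: n_B2 = 2.61 − X; n_B1 = 2 − 2X; n_A1 = X.
Summing: n_T = 4.61 − 2X.
With p_i = (n_i/n_T)P, Kp = p_A1 / (p_B2 p_B1^2).
Substituting and setting equal to 0.0617 atm^-2 gives a polynomial in X; the root in (0,1) is X = 0.329.
Then n_A1 = 0.329, n_T = 3.95, so y_A1 = 0.083.

y_A1 = 0.083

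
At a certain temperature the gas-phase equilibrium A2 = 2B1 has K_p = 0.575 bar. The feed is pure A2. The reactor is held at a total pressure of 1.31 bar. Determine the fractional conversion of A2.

X = 0.314

Basis: 1 mol A2 initially; let X = conversion of A2. Extent ξ = X.
Mole table: n_A2 = 1 − X; n_B1 = 2X.
Total moles n_T = 1 + X.
With p_i = (n_i/n_T)P, K_p = p_B1^2 / (p_A2).
This yields a degree-2 equation in X; solving on (0,1), X = 0.314.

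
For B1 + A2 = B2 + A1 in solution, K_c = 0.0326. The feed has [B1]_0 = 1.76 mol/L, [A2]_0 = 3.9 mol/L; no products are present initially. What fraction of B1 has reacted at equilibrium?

X = 0.224

Let X = conversion of B1; extent ξ = 1.76·X mol/L.
Concentrations: [B1] = 1.76 − 1.76X; [A2] = 3.9 − 1.76X; [B2] = 1.76X; [A1] = 1.76X.
K_c = [B2] [A1] / ([B1] [A2]).
Setting equal to 0.0326 and solving for X on (0,1) gives X = 0.224.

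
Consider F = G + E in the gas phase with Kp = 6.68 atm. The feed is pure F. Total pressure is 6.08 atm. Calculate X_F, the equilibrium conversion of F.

X = 0.724

Let X = conversion of F (basis 1 mol F); extent of reaction ξ = X.
At extent ξ: n_F = 1 − X; n_G = X; n_E = X.
Summing: n_T = 1 + X.
y_i = n_i/n_T, p_i = y_i·P. Kp = p_G p_E / (p_F).
Equating to 6.68 atm and solving on 0 < X < 1: X = 0.724.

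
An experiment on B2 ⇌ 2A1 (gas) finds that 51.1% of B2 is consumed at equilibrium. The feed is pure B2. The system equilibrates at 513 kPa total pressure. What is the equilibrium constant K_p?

K_p = 725 kPa

Take 1 mol B2 as basis and let X be its fractional conversion, so ξ = X.
At extent ξ: n_B2 = 1 − X; n_A1 = 2X.
Summing: n_T = 1 + X.
At X = 0.511: n_B2 = 0.489, n_A1 = 1.02, n_T = 1.51.
p_i = (n_i/n_T)·P. K_p = p_A1^2 / (p_B2) = 725 kPa.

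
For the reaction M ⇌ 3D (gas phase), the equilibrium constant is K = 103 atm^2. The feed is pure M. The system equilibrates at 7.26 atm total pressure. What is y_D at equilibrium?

Take 1 mol M as basis and let X be its fractional conversion, so ξ = X.
Species balance: n_M = 1 − X; n_D = 3X.
n_T = Σnᵢ = 1 + 2X.
With p_i = (n_i/n_T)P, K = p_D^3 / (p_M).
This yields a degree-3 equation in X; solving on (0,1), X = 0.525.
Then n_D = 1.57, n_T = 2.05, so y_D = 0.768.

y_D = 0.768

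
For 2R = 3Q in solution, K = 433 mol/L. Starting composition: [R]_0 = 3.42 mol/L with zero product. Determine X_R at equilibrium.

Let X = conversion of R; extent ξ = 3.42X/2 mol/L.
Concentrations: [R] = 3.42 − 3.42X; [Q] = 5.13X.
K = [Q]^3 / ([R]^2).
Setting equal to 433 and solving for X on (0,1) gives X = 0.868.

X = 0.868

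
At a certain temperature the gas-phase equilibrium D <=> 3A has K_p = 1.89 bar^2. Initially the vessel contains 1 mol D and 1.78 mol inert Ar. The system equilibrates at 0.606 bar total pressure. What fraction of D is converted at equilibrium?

Basis: 1 mol D initially; let X = conversion of D. Extent ξ = X.
Species balance: n_D = 1 − X; n_A = 3X; n_I = 1.78 (inert).
n_T = Σnᵢ = 2.78 + 2X.
y_i = n_i/n_T, p_i = y_i·P. K_p = p_A^3 / (p_D).
Equating to 1.89 bar^2 and solving on 0 < X < 1: X = 0.843.

X = 0.843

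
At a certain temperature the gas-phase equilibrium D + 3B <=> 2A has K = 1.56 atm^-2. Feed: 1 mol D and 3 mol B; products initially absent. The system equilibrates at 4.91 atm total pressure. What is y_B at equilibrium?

y_B = 0.376

Let X = conversion of D (basis 1 mol D); extent of reaction ξ = X.
Species balance: n_D = 1 − X; n_B = 3 − 3X; n_A = 2X.
Total moles n_T = 4 − 2X.
With p_i = (n_i/n_T)P, K = p_A^2 / (p_D p_B^3).
Setting this equal to 1.56 atm^-2 and taking the physical root (0 < X < 1) gives X = 0.666.
Then n_B = 1, n_T = 2.67, so y_B = 0.376.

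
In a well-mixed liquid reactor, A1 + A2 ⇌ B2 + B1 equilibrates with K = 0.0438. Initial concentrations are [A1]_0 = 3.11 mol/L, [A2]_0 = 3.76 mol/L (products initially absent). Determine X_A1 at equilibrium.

Let X = conversion of A1; extent ξ = 3.11·X mol/L.
Concentrations: [A1] = 3.11 − 3.11X; [A2] = 3.76 − 3.11X; [B2] = 3.11X; [B1] = 3.11X.
K = [B2] [B1] / ([A1] [A2]).
Setting equal to 0.0438 and solving for X on (0,1) gives X = 0.190.

X = 0.190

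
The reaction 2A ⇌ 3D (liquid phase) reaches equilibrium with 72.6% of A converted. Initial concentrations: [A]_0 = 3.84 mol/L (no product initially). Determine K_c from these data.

K_c = 66.1 mol/L

Let X = conversion of A.
Concentrations: [A] = 3.84 − 3.84X; [D] = 5.76X.
At X = 0.726: [A] = 1.05, [D] = 4.18.
K_c = [D]^3 / ([A]^2) = 66.1 mol/L.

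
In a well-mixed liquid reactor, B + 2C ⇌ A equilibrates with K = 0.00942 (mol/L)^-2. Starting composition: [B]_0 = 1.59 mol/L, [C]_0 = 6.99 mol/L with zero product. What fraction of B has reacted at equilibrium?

Let X = conversion of B; extent ξ = 1.59·X mol/L.
Concentrations: [B] = 1.59 − 1.59X; [C] = 6.99 − 3.18X; [A] = 1.59X.
K = [A] / ([B] [C]^2).
Equating to 0.00942 (mol/L)^-2: the physical root is X = 0.263.

X = 0.263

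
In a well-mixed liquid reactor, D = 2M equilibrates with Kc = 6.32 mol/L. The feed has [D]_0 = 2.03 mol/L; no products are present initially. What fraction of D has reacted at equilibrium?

Let X = conversion of D; extent ξ = 2.03·X mol/L.
Concentrations: [D] = 2.03 − 2.03X; [M] = 4.06X.
Kc = [M]^2 / ([D]).
Equating to 6.32 mol/L: the physical root is X = 0.575.

X = 0.575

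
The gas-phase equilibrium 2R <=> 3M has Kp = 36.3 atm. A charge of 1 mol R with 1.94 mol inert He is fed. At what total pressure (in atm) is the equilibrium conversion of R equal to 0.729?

Let X = conversion of R (basis 1 mol R); extent of reaction ξ = 0.5X.
Mole table: n_R = 1 − X; n_M = 1.5X; n_I = 1.94 (inert).
n_T = Σnᵢ = 2.94 + 0.5X.
Kp = p_M^3 / (p_R^2) with p_i = (n_i/n_T)·P.
At X = 0.729: the mole-fraction product g(X) = Π y_i^ν_i = 5.388. Since Kp = g(X)·P^{1}, P = (Kp/g)^(1/1) = (36.3/5.388)^(1/1) = 6.74 atm.

P = 6.74 atm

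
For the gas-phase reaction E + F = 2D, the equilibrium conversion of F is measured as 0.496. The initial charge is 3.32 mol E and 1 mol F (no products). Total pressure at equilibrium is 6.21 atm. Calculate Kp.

Kp = 0.691

Basis: 1 mol F initially; let X = conversion of F. Extent ξ = X.
Mole table: n_E = 3.32 − X; n_F = 1 − X; n_D = 2X.
Total moles n_T = 4.32 (Δν = 0, constant).
At X = 0.496: n_E = 2.82, n_F = 0.504, n_D = 0.992, n_T = 4.32.
p_i = (n_i/n_T)·P. Kp = p_D^2 / (p_E p_F) = 0.691.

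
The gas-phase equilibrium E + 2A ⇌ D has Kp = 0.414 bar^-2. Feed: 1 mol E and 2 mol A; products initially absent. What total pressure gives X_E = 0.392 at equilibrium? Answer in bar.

Take 1 mol E as basis and let X be its fractional conversion, so ξ = X.
Species balance: n_E = 1 − X; n_A = 2 − 2X; n_D = X.
Summing: n_T = 3 − 2X.
Kp = p_D / (p_E p_A^2) with p_i = (n_i/n_T)·P.
At X = 0.392: the mole-fraction product g(X) = Π y_i^ν_i = 2.141. Since Kp = g(X)·P^{-2}, P = (g/Kp)^(1/2) = (2.141/0.414)^(1/2) = 2.27 bar.

P = 2.27 bar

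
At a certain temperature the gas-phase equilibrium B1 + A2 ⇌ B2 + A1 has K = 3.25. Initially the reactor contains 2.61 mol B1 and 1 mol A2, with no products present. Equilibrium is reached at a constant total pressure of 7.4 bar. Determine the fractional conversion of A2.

X = 0.867

Take 1 mol A2 as basis and let X be its fractional conversion, so ξ = X.
Species balance: n_B1 = 2.61 − X; n_A2 = 1 − X; n_B2 = X; n_A1 = X.
Since Δν = 0, n_T = 3.61 throughout.
Mole fractions y_i = n_i/n_T; K = p_B2 p_A1 / (p_B1 p_A2) with p_i = y_i·P.
Substituting and setting equal to 3.25 gives a polynomial in X; the root in (0,1) is X = 0.867.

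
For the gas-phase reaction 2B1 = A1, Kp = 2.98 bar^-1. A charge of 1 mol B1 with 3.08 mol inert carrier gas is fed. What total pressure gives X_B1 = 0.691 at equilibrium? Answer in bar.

P = 4.53 bar

Let X = conversion of B1 (basis 1 mol B1); extent of reaction ξ = 0.5X.
Mole table: n_B1 = 1 − X; n_A1 = 0.5X; n_I = 3.08 (inert).
Total moles n_T = 4.08 − 0.5X.
Kp = p_A1 / (p_B1^2) with p_i = (n_i/n_T)·P.
At X = 0.691: the mole-fraction product g(X) = Π y_i^ν_i = 13.51. Since Kp = g(X)·P^{-1}, P = (g/Kp)^(1/1) = (13.51/2.98)^(1/1) = 4.53 bar.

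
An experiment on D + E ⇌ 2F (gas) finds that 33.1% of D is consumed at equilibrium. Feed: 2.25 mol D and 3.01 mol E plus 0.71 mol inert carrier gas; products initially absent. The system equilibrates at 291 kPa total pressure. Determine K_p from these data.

Basis: 2.25 mol D initially; let X = conversion of D. Extent ξ = 2.25X.
Mole table: n_D = 2.25 − 2.25X; n_E = 3.01 − 2.25X; n_F = 4.5X; n_I = 0.71 (inert).
Total moles n_T = 5.97 (Δν = 0, constant).
At X = 0.331: n_D = 1.51, n_E = 2.27, n_F = 1.49, n_T = 5.97.
p_i = (n_i/n_T)·P. K_p = p_F^2 / (p_D p_E) = 0.651.

K_p = 0.651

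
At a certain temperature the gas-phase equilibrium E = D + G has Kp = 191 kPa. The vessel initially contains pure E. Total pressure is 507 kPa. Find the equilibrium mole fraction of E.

Basis: 1 mol E initially; let X = conversion of E. Extent ξ = X.
Mole table: n_E = 1 − X; n_D = X; n_G = X.
Total moles n_T = 1 + X.
y_i = n_i/n_T, p_i = y_i·P. Kp = p_D p_G / (p_E).
Equating to 191 kPa and solving on 0 < X < 1: X = 0.523.
Then n_E = 0.477, n_T = 1.52, so y_E = 0.313.

y_E = 0.313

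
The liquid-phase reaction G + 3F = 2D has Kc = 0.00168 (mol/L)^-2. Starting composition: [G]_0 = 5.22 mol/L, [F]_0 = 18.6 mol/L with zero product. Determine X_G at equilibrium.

X = 0.347

Let X = conversion of G; extent ξ = 5.22·X mol/L.
Concentrations: [G] = 5.22 − 5.22X; [F] = 18.6 − 15.7X; [D] = 10.4X.
Kc = [D]^2 / ([G] [F]^3).
Equating to 0.00168 (mol/L)^-2: the physical root is X = 0.347.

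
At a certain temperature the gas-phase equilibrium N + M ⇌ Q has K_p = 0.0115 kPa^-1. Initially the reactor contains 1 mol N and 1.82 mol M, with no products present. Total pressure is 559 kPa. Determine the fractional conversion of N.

Basis: 1 mol N initially; let X = conversion of N. Extent ξ = X.
Species balance: n_N = 1 − X; n_M = 1.82 − X; n_Q = X.
Total moles n_T = 2.82 − X.
y_i = n_i/n_T, p_i = y_i·P. K_p = p_Q / (p_N p_M).
Setting this equal to 0.0115 kPa^-1 and taking the physical root (0 < X < 1) gives X = 0.767.

X = 0.767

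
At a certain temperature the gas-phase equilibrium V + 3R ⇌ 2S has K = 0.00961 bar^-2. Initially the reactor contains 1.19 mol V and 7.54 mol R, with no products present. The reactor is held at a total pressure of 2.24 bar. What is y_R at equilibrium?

Let X = conversion of V (basis 1.19 mol V); extent of reaction ξ = 1.19X.
Species balance: n_V = 1.19 − 1.19X; n_R = 7.54 − 3.57X; n_S = 2.38X.
Summing: n_T = 8.73 − 2.38X.
Mole fractions y_i = n_i/n_T; K = p_S^2 / (p_V p_R^3) with p_i = y_i·P.
Equating to 0.00961 bar^-2 and solving on 0 < X < 1: X = 0.195.
Then n_R = 6.84, n_T = 8.26, so y_R = 0.828.

y_R = 0.828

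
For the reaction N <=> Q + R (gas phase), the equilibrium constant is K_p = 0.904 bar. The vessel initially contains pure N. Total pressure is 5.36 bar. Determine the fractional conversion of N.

Basis: 1 mol N initially; let X = conversion of N. Extent ξ = X.
Moles: n_N = 1 − X; n_Q = X; n_R = X.
Total moles n_T = 1 + X.
y_i = n_i/n_T, p_i = y_i·P. K_p = p_Q p_R / (p_N).
Equating to 0.904 bar and solving on 0 < X < 1: X = 0.380.

X = 0.380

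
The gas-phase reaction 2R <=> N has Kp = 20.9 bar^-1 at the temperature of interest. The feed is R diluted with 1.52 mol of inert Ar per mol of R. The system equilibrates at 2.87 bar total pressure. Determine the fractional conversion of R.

X = 0.877

Let X = conversion of R (basis 1 mol R); extent of reaction ξ = 0.5X.
Moles: n_R = 1 − X; n_N = 0.5X; n_I = 1.52 (inert).
n_T = Σnᵢ = 2.52 − 0.5X.
Mole fractions y_i = n_i/n_T; Kp = p_N / (p_R^2) with p_i = y_i·P.
Substituting and setting equal to 20.9 bar^-1 gives a polynomial in X; the root in (0,1) is X = 0.877.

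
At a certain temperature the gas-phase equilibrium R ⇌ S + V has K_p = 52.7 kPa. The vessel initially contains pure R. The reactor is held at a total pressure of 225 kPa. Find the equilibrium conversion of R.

X = 0.436

Take 1 mol R as basis and let X be its fractional conversion, so ξ = X.
Species balance: n_R = 1 − X; n_S = X; n_V = X.
Total moles n_T = 1 + X.
With p_i = (n_i/n_T)P, K_p = p_S p_V / (p_R).
Substituting and setting equal to 52.7 kPa gives a polynomial in X; the root in (0,1) is X = 0.436.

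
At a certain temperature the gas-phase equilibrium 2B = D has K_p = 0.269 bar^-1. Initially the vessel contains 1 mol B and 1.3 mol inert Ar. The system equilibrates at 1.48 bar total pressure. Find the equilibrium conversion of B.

Take 1 mol B as basis and let X be its fractional conversion, so ξ = 0.5X.
At extent ξ: n_B = 1 − X; n_D = 0.5X; n_I = 1.3 (inert).
n_T = Σnᵢ = 2.3 − 0.5X.
y_i = n_i/n_T, p_i = y_i·P. K_p = p_D / (p_B^2).
Setting this equal to 0.269 bar^-1 and taking the physical root (0 < X < 1) gives X = 0.221.

X = 0.221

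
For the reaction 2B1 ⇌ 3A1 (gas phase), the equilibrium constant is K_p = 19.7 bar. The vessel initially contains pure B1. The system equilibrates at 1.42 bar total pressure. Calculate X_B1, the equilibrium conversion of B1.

Basis: 1 mol B1 initially; let X = conversion of B1. Extent ξ = 0.5X.
At extent ξ: n_B1 = 1 − X; n_A1 = 1.5X.
Summing: n_T = 1 + 0.5X.
y_i = n_i/n_T, p_i = y_i·P. K_p = p_A1^3 / (p_B1^2).
This yields a degree-3 equation in X; solving on (0,1), X = 0.734.

X = 0.734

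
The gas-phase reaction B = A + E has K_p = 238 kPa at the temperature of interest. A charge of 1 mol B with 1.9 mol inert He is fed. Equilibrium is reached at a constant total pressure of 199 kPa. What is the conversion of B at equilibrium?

X = 0.842

Basis: 1 mol B initially; let X = conversion of B. Extent ξ = X.
Species balance: n_B = 1 − X; n_A = X; n_E = X; n_I = 1.9 (inert).
n_T = Σnᵢ = 2.9 + X.
Mole fractions y_i = n_i/n_T; K_p = p_A p_E / (p_B) with p_i = y_i·P.
Substituting and setting equal to 238 kPa gives a polynomial in X; the root in (0,1) is X = 0.842.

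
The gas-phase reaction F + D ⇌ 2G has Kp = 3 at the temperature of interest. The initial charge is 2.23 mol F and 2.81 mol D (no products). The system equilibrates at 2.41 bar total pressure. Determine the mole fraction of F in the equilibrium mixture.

y_F = 0.213

Basis: 2.23 mol F initially; let X = conversion of F. Extent ξ = 2.23X.
Species balance: n_F = 2.23 − 2.23X; n_D = 2.81 − 2.23X; n_G = 4.46X.
Since Δν = 0, n_T = 5.04 throughout.
With p_i = (n_i/n_T)P, Kp = p_G^2 / (p_F p_D).
Substituting and setting equal to 3 gives a polynomial in X; the root in (0,1) is X = 0.518.
Then n_F = 1.07, n_T = 5.04, so y_F = 0.213.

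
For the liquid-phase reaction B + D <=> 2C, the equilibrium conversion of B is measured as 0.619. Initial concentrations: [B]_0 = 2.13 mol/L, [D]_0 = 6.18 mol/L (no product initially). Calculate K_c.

Let X = conversion of B.
Concentrations: [B] = 2.13 − 2.13X; [D] = 6.18 − 2.13X; [C] = 4.26X.
At X = 0.619: [B] = 0.812, [D] = 4.86, [C] = 2.64.
K_c = [C]^2 / ([B] [D]) = 1.76.

K_c = 1.76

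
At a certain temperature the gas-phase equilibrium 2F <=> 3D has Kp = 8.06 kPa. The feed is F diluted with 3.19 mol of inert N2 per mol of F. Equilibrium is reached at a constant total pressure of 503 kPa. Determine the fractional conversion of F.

Take 1 mol F as basis and let X be its fractional conversion, so ξ = 0.5X.
At extent ξ: n_F = 1 − X; n_D = 1.5X; n_I = 3.19 (inert).
Summing: n_T = 4.19 + 0.5X.
y_i = n_i/n_T, p_i = y_i·P. Kp = p_D^3 / (p_F^2).
Equating to 8.06 kPa and solving on 0 < X < 1: X = 0.230.

X = 0.230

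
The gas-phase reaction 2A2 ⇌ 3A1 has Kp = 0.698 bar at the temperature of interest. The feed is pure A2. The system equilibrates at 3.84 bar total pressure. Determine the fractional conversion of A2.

X = 0.310

Let X = conversion of A2 (basis 1 mol A2); extent of reaction ξ = 0.5X.
At extent ξ: n_A2 = 1 − X; n_A1 = 1.5X.
Total moles n_T = 1 + 0.5X.
y_i = n_i/n_T, p_i = y_i·P. Kp = p_A1^3 / (p_A2^2).
Setting this equal to 0.698 bar and taking the physical root (0 < X < 1) gives X = 0.310.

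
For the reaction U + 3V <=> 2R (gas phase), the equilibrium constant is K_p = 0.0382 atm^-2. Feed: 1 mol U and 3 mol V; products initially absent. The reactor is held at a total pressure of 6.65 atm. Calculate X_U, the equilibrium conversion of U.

Take 1 mol U as basis and let X be its fractional conversion, so ξ = X.
Moles: n_U = 1 − X; n_V = 3 − 3X; n_R = 2X.
Total moles n_T = 4 − 2X.
Mole fractions y_i = n_i/n_T; K_p = p_R^2 / (p_U p_V^3) with p_i = y_i·P.
Substituting and setting equal to 0.0382 atm^-2 gives a polynomial in X; the root in (0,1) is X = 0.390.

X = 0.390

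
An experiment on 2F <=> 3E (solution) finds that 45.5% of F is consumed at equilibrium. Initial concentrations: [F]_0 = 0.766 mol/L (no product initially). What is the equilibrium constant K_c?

Let X = conversion of F.
Concentrations: [F] = 0.766 − 0.766X; [E] = 1.15X.
At X = 0.455: [F] = 0.417, [E] = 0.523.
K_c = [E]^3 / ([F]^2) = 0.82 mol/L.

K_c = 0.82 mol/L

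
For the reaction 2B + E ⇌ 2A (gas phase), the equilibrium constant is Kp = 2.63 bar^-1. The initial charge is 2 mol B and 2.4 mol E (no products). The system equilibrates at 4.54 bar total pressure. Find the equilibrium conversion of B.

X = 0.701

Let X = conversion of B (basis 2 mol B); extent of reaction ξ = X.
Moles: n_B = 2 − 2X; n_E = 2.4 − X; n_A = 2X.
Total moles n_T = 4.4 − X.
Mole fractions y_i = n_i/n_T; Kp = p_A^2 / (p_B^2 p_E) with p_i = y_i·P.
Equating to 2.63 bar^-1 and solving on 0 < X < 1: X = 0.701.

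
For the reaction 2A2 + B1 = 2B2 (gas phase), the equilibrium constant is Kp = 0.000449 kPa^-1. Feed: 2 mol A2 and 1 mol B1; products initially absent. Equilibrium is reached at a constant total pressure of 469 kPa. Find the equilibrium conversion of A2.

X = 0.197

Take 2 mol A2 as basis and let X be its fractional conversion, so ξ = X.
At extent ξ: n_A2 = 2 − 2X; n_B1 = 1 − X; n_B2 = 2X.
Summing: n_T = 3 − X.
Mole fractions y_i = n_i/n_T; Kp = p_B2^2 / (p_A2^2 p_B1) with p_i = y_i·P.
Substituting and setting equal to 0.000449 kPa^-1 gives a polynomial in X; the root in (0,1) is X = 0.197.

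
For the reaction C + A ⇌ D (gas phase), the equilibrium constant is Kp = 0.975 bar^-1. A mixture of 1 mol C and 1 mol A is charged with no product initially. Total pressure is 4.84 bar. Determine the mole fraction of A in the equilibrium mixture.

y_A = 0.295

Let X = conversion of C (basis 1 mol C); extent of reaction ξ = X.
Moles: n_C = 1 − X; n_A = 1 − X; n_D = X.
n_T = Σnᵢ = 2 − X.
With p_i = (n_i/n_T)P, Kp = p_D / (p_C p_A).
Setting this equal to 0.975 bar^-1 and taking the physical root (0 < X < 1) gives X = 0.582.
Then n_A = 0.418, n_T = 1.42, so y_A = 0.295.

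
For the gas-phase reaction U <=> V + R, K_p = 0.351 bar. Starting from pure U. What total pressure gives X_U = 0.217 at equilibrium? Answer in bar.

P = 7.1 bar

Take 1 mol U as basis and let X be its fractional conversion, so ξ = X.
At extent ξ: n_U = 1 − X; n_V = X; n_R = X.
Total moles n_T = 1 + X.
K_p = p_V p_R / (p_U) with p_i = (n_i/n_T)·P.
At X = 0.217: the mole-fraction product g(X) = Π y_i^ν_i = 0.04942. Since K_p = g(X)·P^{1}, P = (K_p/g)^(1/1) = (0.351/0.04942)^(1/1) = 7.1 bar.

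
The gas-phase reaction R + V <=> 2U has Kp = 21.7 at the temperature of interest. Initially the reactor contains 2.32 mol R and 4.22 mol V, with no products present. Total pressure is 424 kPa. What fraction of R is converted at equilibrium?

X = 0.859

Take 2.32 mol R as basis and let X be its fractional conversion, so ξ = 2.32X.
Moles: n_R = 2.32 − 2.32X; n_V = 4.22 − 2.32X; n_U = 4.64X.
Total moles n_T = 6.54 (Δν = 0, constant).
Mole fractions y_i = n_i/n_T; Kp = p_U^2 / (p_R p_V) with p_i = y_i·P.
Equating to 21.7 and solving on 0 < X < 1: X = 0.859.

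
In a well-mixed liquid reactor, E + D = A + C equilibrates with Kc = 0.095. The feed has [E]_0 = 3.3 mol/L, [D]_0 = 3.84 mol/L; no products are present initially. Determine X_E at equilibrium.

X = 0.254

Let X = conversion of E; extent ξ = 3.3·X mol/L.
Concentrations: [E] = 3.3 − 3.3X; [D] = 3.84 − 3.3X; [A] = 3.3X; [C] = 3.3X.
Kc = [A] [C] / ([E] [D]).
Solving Kc = 0.095 for X ∈ (0,1): X = 0.254.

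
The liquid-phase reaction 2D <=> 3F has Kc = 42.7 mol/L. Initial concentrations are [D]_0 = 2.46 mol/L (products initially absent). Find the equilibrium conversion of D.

Let X = conversion of D; extent ξ = 2.46X/2 mol/L.
Concentrations: [D] = 2.46 − 2.46X; [F] = 3.69X.
Kc = [F]^3 / ([D]^2).
Setting equal to 42.7 and solving for X on (0,1) gives X = 0.727.

X = 0.727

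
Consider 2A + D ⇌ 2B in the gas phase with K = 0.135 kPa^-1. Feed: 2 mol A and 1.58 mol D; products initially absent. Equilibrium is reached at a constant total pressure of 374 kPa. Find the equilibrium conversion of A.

Basis: 2 mol A initially; let X = conversion of A. Extent ξ = X.
Species balance: n_A = 2 − 2X; n_D = 1.58 − X; n_B = 2X.
Total moles n_T = 3.58 − X.
With p_i = (n_i/n_T)P, K = p_B^2 / (p_A^2 p_D).
This yields a degree-3 equation in X; solving on (0,1), X = 0.791.

X = 0.791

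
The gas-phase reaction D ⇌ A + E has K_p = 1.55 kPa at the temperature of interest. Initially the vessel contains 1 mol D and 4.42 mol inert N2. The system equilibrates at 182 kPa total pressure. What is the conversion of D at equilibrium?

Let X = conversion of D (basis 1 mol D); extent of reaction ξ = X.
Species balance: n_D = 1 − X; n_A = X; n_E = X; n_I = 4.42 (inert).
n_T = Σnᵢ = 5.42 + X.
With p_i = (n_i/n_T)P, K_p = p_A p_E / (p_D).
Substituting and setting equal to 1.55 kPa gives a polynomial in X; the root in (0,1) is X = 0.196.

X = 0.196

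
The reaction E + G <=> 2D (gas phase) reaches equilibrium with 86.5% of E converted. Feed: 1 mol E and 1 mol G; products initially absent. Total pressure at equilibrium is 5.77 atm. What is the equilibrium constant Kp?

Let X = conversion of E (basis 1 mol E); extent of reaction ξ = X.
Species balance: n_E = 1 − X; n_G = 1 − X; n_D = 2X.
Total moles n_T = 2 (Δν = 0, constant).
At X = 0.865: n_E = 0.135, n_G = 0.135, n_D = 1.73, n_T = 2.
p_i = (n_i/n_T)·P. Kp = p_D^2 / (p_E p_G) = 164.

Kp = 164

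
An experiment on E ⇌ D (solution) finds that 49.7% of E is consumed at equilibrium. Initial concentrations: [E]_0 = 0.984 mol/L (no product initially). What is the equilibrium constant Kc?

Let X = conversion of E.
Concentrations: [E] = 0.984 − 0.984X; [D] = 0.984X.
At X = 0.497: [E] = 0.495, [D] = 0.489.
Kc = [D] / ([E]) = 0.988.

Kc = 0.988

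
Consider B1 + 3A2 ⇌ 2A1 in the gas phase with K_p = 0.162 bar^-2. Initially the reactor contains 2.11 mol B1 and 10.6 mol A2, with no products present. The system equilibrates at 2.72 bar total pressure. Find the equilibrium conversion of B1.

Take 2.11 mol B1 as basis and let X be its fractional conversion, so ξ = 2.11X.
At extent ξ: n_B1 = 2.11 − 2.11X; n_A2 = 10.6 − 6.33X; n_A1 = 4.22X.
n_T = Σnᵢ = 12.7 − 4.22X.
Mole fractions y_i = n_i/n_T; K_p = p_A1^2 / (p_B1 p_A2^3) with p_i = y_i·P.
Setting this equal to 0.162 bar^-2 and taking the physical root (0 < X < 1) gives X = 0.505.

X = 0.505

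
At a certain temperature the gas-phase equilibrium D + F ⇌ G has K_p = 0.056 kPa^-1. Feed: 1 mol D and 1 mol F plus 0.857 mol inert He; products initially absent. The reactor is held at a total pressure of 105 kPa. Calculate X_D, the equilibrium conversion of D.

X = 0.539

Let X = conversion of D (basis 1 mol D); extent of reaction ξ = X.
Mole table: n_D = 1 − X; n_F = 1 − X; n_G = X; n_I = 0.857 (inert).
Summing: n_T = 2.86 − X.
y_i = n_i/n_T, p_i = y_i·P. K_p = p_G / (p_D p_F).
Setting this equal to 0.056 kPa^-1 and taking the physical root (0 < X < 1) gives X = 0.539.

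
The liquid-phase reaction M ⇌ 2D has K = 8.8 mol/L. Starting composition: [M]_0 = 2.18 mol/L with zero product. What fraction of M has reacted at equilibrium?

Let X = conversion of M; extent ξ = 2.18·X mol/L.
Concentrations: [M] = 2.18 − 2.18X; [D] = 4.36X.
K = [D]^2 / ([M]).
Equating to 8.8 mol/L: the physical root is X = 0.620.

X = 0.620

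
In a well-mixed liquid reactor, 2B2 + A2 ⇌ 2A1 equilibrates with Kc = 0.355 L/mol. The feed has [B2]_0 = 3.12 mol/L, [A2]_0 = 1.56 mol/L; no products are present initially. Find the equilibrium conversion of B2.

Let X = conversion of B2; extent ξ = 3.12X/2 mol/L.
Concentrations: [B2] = 3.12 − 3.12X; [A2] = 1.56 − 1.56X; [A1] = 3.12X.
Kc = [A1]^2 / ([B2]^2 [A2]).
This equals 0.355 at X = 0.371 (the root in 0 < X < 1).

X = 0.371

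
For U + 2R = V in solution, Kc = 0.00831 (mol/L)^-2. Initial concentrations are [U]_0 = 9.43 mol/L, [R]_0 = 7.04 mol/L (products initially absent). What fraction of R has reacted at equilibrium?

X = 0.373

Let X = conversion of R; extent ξ = 7.04X/2 mol/L.
Concentrations: [U] = 9.43 − 3.52X; [R] = 7.04 − 7.04X; [V] = 3.52X.
Kc = [V] / ([U] [R]^2).
Equating to 0.00831 (mol/L)^-2: the physical root is X = 0.373.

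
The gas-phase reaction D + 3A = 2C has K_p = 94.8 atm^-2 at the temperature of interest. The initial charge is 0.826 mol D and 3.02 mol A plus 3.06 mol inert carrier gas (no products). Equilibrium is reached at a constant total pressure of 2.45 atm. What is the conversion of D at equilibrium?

X = 0.844

Take 0.826 mol D as basis and let X be its fractional conversion, so ξ = 0.826X.
Species balance: n_D = 0.826 − 0.826X; n_A = 3.02 − 2.48X; n_C = 1.65X; n_I = 3.06 (inert).
n_T = Σnᵢ = 6.91 − 1.65X.
With p_i = (n_i/n_T)P, K_p = p_C^2 / (p_D p_A^3).
Setting this equal to 94.8 atm^-2 and taking the physical root (0 < X < 1) gives X = 0.844.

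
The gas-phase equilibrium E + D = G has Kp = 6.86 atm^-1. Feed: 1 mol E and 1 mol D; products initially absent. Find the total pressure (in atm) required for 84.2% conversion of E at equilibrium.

P = 5.69 atm

Basis: 1 mol E initially; let X = conversion of E. Extent ξ = X.
Moles: n_E = 1 − X; n_D = 1 − X; n_G = X.
Summing: n_T = 2 − X.
Kp = p_G / (p_E p_D) with p_i = (n_i/n_T)·P.
At X = 0.842: the mole-fraction product g(X) = Π y_i^ν_i = 39.06. Since Kp = g(X)·P^{-1}, P = (g/Kp)^(1/1) = (39.06/6.86)^(1/1) = 5.69 atm.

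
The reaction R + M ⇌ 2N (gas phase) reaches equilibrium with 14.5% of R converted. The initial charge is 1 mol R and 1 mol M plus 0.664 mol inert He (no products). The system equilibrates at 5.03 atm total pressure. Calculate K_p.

K_p = 0.115

Take 1 mol R as basis and let X be its fractional conversion, so ξ = X.
Mole table: n_R = 1 − X; n_M = 1 − X; n_N = 2X; n_I = 0.664 (inert).
n_T stays at 2.66 (no change in mole number).
At X = 0.145: n_R = 0.855, n_M = 0.855, n_N = 0.29, n_T = 2.66.
p_i = (n_i/n_T)·P. K_p = p_N^2 / (p_R p_M) = 0.115.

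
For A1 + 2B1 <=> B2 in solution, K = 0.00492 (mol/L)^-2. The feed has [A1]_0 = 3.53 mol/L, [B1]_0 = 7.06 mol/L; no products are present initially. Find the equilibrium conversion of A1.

Let X = conversion of A1; extent ξ = 3.53·X mol/L.
Concentrations: [A1] = 3.53 − 3.53X; [B1] = 7.06 − 7.06X; [B2] = 3.53X.
K = [B2] / ([A1] [B1]^2).
This equals 0.00492 at X = 0.150 (the root in 0 < X < 1).

X = 0.150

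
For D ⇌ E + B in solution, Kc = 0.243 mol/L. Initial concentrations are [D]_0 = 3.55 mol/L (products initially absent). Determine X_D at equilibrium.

X = 0.230

Let X = conversion of D; extent ξ = 3.55·X mol/L.
Concentrations: [D] = 3.55 − 3.55X; [E] = 3.55X; [B] = 3.55X.
Kc = [E] [B] / ([D]).
Solving Kc = 0.243 for X ∈ (0,1): X = 0.230.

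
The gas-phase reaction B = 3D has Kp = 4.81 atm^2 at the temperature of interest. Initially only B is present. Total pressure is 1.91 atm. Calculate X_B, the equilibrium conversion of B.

Let X = conversion of B (basis 1 mol B); extent of reaction ξ = X.
At extent ξ: n_B = 1 − X; n_D = 3X.
Total moles n_T = 1 + 2X.
With p_i = (n_i/n_T)P, Kp = p_D^3 / (p_B).
This yields a degree-3 equation in X; solving on (0,1), X = 0.460.

X = 0.460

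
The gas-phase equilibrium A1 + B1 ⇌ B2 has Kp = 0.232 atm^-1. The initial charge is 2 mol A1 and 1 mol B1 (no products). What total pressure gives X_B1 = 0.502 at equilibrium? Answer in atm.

Take 1 mol B1 as basis and let X be its fractional conversion, so ξ = X.
At extent ξ: n_A1 = 2 − X; n_B1 = 1 − X; n_B2 = X.
Summing: n_T = 3 − X.
Kp = p_B2 / (p_A1 p_B1) with p_i = (n_i/n_T)·P.
At X = 0.502: the mole-fraction product g(X) = Π y_i^ν_i = 1.681. Since Kp = g(X)·P^{-1}, P = (g/Kp)^(1/1) = (1.681/0.232)^(1/1) = 7.25 atm.

P = 7.25 atm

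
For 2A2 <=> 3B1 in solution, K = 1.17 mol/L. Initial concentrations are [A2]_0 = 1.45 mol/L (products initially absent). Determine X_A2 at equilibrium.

Let X = conversion of A2; extent ξ = 1.45X/2 mol/L.
Concentrations: [A2] = 1.45 − 1.45X; [B1] = 2.17X.
K = [B1]^3 / ([A2]^2).
Setting equal to 1.17 and solving for X on (0,1) gives X = 0.428.

X = 0.428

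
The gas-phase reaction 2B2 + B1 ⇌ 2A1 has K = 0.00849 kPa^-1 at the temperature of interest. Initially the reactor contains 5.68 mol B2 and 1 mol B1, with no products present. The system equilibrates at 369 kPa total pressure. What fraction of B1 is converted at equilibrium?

Basis: 1 mol B1 initially; let X = conversion of B1. Extent ξ = X.
Species balance: n_B2 = 5.68 − 2X; n_B1 = 1 − X; n_A1 = 2X.
Summing: n_T = 6.68 − X.
Mole fractions y_i = n_i/n_T; K = p_A1^2 / (p_B2^2 p_B1) with p_i = y_i·P.
Substituting and setting equal to 0.00849 kPa^-1 gives a polynomial in X; the root in (0,1) is X = 0.753.

X = 0.753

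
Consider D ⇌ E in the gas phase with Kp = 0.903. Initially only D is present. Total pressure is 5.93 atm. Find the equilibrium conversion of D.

Let X = conversion of D (basis 1 mol D); extent of reaction ξ = X.
Species balance: n_D = 1 − X; n_E = X.
n_T stays at 1 (no change in mole number).
Mole fractions y_i = n_i/n_T; Kp = p_E / (p_D) with p_i = y_i·P.
Setting this equal to 0.903 and taking the physical root (0 < X < 1) gives X = 0.475.

X = 0.475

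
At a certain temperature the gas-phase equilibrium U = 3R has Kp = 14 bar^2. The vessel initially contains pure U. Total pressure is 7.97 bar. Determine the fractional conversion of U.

Take 1 mol U as basis and let X be its fractional conversion, so ξ = X.
Mole table: n_U = 1 − X; n_R = 3X.
n_T = Σnᵢ = 1 + 2X.
y_i = n_i/n_T, p_i = y_i·P. Kp = p_R^3 / (p_U).
Equating to 14 bar^2 and solving on 0 < X < 1: X = 0.238.

X = 0.238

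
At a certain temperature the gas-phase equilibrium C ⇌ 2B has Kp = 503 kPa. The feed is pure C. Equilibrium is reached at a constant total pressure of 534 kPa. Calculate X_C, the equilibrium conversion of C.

X = 0.437

Let X = conversion of C (basis 1 mol C); extent of reaction ξ = X.
Species balance: n_C = 1 − X; n_B = 2X.
Summing: n_T = 1 + X.
y_i = n_i/n_T, p_i = y_i·P. Kp = p_B^2 / (p_C).
Equating to 503 kPa and solving on 0 < X < 1: X = 0.437.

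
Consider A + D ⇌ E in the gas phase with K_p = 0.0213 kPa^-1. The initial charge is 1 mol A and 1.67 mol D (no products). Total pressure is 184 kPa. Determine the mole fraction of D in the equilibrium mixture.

Take 1 mol A as basis and let X be its fractional conversion, so ξ = X.
Mole table: n_A = 1 − X; n_D = 1.67 − X; n_E = X.
Total moles n_T = 2.67 − X.
y_i = n_i/n_T, p_i = y_i·P. K_p = p_E / (p_A p_D).
Setting this equal to 0.0213 kPa^-1 and taking the physical root (0 < X < 1) gives X = 0.663.
Then n_D = 1.01, n_T = 2.01, so y_D = 0.502.

y_D = 0.502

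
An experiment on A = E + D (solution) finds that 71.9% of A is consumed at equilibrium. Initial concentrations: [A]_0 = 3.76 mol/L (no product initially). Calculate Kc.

Kc = 6.92 mol/L

Let X = conversion of A.
Concentrations: [A] = 3.76 − 3.76X; [E] = 3.76X; [D] = 3.76X.
At X = 0.719: [A] = 1.06, [E] = 2.7, [D] = 2.7.
Kc = [E] [D] / ([A]) = 6.92 mol/L.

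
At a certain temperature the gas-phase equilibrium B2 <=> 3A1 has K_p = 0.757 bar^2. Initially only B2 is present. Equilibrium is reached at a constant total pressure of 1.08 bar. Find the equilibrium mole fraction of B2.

y_B2 = 0.375

Let X = conversion of B2 (basis 1 mol B2); extent of reaction ξ = X.
Mole table: n_B2 = 1 − X; n_A1 = 3X.
Total moles n_T = 1 + 2X.
With p_i = (n_i/n_T)P, K_p = p_A1^3 / (p_B2).
This yields a degree-3 equation in X; solving on (0,1), X = 0.357.
Then n_B2 = 0.643, n_T = 1.71, so y_B2 = 0.375.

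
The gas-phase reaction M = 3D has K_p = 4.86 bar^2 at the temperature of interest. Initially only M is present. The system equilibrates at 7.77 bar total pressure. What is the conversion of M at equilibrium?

X = 0.164

Basis: 1 mol M initially; let X = conversion of M. Extent ξ = X.
Moles: n_M = 1 − X; n_D = 3X.
Total moles n_T = 1 + 2X.
y_i = n_i/n_T, p_i = y_i·P. K_p = p_D^3 / (p_M).
This yields a degree-3 equation in X; solving on (0,1), X = 0.164.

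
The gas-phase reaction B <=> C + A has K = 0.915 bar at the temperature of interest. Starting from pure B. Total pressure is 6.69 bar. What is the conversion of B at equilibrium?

X = 0.347

Basis: 1 mol B initially; let X = conversion of B. Extent ξ = X.
Species balance: n_B = 1 − X; n_C = X; n_A = X.
Total moles n_T = 1 + X.
With p_i = (n_i/n_T)P, K = p_C p_A / (p_B).
Substituting and setting equal to 0.915 bar gives a polynomial in X; the root in (0,1) is X = 0.347.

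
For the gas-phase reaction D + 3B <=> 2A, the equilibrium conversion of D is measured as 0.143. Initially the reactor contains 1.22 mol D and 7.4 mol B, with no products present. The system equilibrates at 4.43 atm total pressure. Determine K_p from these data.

K_p = 0.00125 atm^-2

Take 1.22 mol D as basis and let X be its fractional conversion, so ξ = 1.22X.
Mole table: n_D = 1.22 − 1.22X; n_B = 7.4 − 3.66X; n_A = 2.44X.
Summing: n_T = 8.62 − 2.44X.
At X = 0.143: n_D = 1.05, n_B = 6.88, n_A = 0.349, n_T = 8.27.
p_i = (n_i/n_T)·P. K_p = p_A^2 / (p_D p_B^3) = 0.00125 atm^-2.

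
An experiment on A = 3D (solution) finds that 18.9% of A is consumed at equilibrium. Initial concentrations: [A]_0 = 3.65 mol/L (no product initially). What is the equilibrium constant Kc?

Kc = 2.99 (mol/L)^2

Let X = conversion of A.
Concentrations: [A] = 3.65 − 3.65X; [D] = 10.9X.
At X = 0.189: [A] = 2.96, [D] = 2.07.
Kc = [D]^3 / ([A]) = 2.99 (mol/L)^2.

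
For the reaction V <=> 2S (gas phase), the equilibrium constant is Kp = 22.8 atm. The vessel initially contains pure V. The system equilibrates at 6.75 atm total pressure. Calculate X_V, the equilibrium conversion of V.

Basis: 1 mol V initially; let X = conversion of V. Extent ξ = X.
Moles: n_V = 1 − X; n_S = 2X.
Total moles n_T = 1 + X.
y_i = n_i/n_T, p_i = y_i·P. Kp = p_S^2 / (p_V).
This yields a degree-2 equation in X; solving on (0,1), X = 0.677.

X = 0.677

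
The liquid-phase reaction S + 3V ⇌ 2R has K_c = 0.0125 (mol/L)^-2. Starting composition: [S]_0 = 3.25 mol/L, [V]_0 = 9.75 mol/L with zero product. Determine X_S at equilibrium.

Let X = conversion of S; extent ξ = 3.25·X mol/L.
Concentrations: [S] = 3.25 − 3.25X; [V] = 9.75 − 9.75X; [R] = 6.5X.
K_c = [R]^2 / ([S] [V]^3).
This equals 0.0125 at X = 0.372 (the root in 0 < X < 1).

X = 0.372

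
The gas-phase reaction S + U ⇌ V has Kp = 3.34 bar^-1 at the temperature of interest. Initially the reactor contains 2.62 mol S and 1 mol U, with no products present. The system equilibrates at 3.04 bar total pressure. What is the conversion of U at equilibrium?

X = 0.866

Take 1 mol U as basis and let X be its fractional conversion, so ξ = X.
Mole table: n_S = 2.62 − X; n_U = 1 − X; n_V = X.
Summing: n_T = 3.62 − X.
y_i = n_i/n_T, p_i = y_i·P. Kp = p_V / (p_S p_U).
This yields a degree-2 equation in X; solving on (0,1), X = 0.866.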